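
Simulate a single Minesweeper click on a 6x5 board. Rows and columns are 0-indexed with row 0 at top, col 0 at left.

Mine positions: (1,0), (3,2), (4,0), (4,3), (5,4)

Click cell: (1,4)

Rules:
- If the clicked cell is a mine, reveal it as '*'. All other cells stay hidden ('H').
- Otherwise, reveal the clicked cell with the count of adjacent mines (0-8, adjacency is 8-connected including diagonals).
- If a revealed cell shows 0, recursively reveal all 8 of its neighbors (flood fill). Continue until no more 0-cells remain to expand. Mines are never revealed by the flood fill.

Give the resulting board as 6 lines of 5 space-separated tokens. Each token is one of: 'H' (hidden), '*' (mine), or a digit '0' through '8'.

H 1 0 0 0
H 1 0 0 0
H 2 1 1 0
H H H 2 1
H H H H H
H H H H H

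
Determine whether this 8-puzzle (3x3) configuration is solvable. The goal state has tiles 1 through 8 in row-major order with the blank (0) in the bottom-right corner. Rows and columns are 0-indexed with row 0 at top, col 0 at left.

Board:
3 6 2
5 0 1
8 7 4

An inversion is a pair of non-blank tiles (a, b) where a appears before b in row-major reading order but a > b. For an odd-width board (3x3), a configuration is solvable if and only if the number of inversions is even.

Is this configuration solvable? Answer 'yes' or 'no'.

Inversions (pairs i<j in row-major order where tile[i] > tile[j] > 0): 12
12 is even, so the puzzle is solvable.

Answer: yes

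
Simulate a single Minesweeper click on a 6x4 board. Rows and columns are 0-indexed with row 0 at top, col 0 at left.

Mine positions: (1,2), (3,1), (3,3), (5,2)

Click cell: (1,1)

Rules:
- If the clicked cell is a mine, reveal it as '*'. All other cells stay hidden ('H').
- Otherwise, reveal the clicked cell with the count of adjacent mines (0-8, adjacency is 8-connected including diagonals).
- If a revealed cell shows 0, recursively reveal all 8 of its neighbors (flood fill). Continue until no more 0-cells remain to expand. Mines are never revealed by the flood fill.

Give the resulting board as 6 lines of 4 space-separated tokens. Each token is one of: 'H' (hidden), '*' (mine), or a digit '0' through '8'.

H H H H
H 1 H H
H H H H
H H H H
H H H H
H H H H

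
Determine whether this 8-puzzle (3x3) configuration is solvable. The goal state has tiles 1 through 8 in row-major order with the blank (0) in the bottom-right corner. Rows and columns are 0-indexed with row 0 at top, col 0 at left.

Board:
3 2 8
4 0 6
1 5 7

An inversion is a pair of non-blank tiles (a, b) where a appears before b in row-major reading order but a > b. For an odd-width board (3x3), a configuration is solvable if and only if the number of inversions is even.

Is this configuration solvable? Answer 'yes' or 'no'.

Inversions (pairs i<j in row-major order where tile[i] > tile[j] > 0): 11
11 is odd, so the puzzle is not solvable.

Answer: no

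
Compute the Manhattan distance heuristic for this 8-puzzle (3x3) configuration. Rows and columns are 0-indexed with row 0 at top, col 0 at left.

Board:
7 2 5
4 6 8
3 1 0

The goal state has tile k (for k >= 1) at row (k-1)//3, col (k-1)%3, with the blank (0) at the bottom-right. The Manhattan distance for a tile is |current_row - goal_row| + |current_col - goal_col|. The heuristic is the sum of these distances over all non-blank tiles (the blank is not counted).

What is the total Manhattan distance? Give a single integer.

Tile 7: at (0,0), goal (2,0), distance |0-2|+|0-0| = 2
Tile 2: at (0,1), goal (0,1), distance |0-0|+|1-1| = 0
Tile 5: at (0,2), goal (1,1), distance |0-1|+|2-1| = 2
Tile 4: at (1,0), goal (1,0), distance |1-1|+|0-0| = 0
Tile 6: at (1,1), goal (1,2), distance |1-1|+|1-2| = 1
Tile 8: at (1,2), goal (2,1), distance |1-2|+|2-1| = 2
Tile 3: at (2,0), goal (0,2), distance |2-0|+|0-2| = 4
Tile 1: at (2,1), goal (0,0), distance |2-0|+|1-0| = 3
Sum: 2 + 0 + 2 + 0 + 1 + 2 + 4 + 3 = 14

Answer: 14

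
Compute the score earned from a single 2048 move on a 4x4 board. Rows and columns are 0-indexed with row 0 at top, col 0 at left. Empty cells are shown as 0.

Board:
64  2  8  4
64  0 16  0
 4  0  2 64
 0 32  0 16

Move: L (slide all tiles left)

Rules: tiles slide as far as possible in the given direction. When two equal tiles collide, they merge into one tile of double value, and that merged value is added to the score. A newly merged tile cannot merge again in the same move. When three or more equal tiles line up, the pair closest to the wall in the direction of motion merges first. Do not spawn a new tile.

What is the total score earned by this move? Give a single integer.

Slide left:
row 0: [64, 2, 8, 4] -> [64, 2, 8, 4]  score +0 (running 0)
row 1: [64, 0, 16, 0] -> [64, 16, 0, 0]  score +0 (running 0)
row 2: [4, 0, 2, 64] -> [4, 2, 64, 0]  score +0 (running 0)
row 3: [0, 32, 0, 16] -> [32, 16, 0, 0]  score +0 (running 0)
Board after move:
64  2  8  4
64 16  0  0
 4  2 64  0
32 16  0  0

Answer: 0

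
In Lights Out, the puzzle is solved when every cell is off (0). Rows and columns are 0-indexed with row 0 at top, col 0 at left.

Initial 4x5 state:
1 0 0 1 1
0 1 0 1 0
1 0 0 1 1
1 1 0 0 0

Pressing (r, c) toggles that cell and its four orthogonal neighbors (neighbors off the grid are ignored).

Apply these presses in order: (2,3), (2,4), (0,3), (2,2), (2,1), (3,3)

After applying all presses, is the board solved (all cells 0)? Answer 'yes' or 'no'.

Answer: no

Derivation:
After press 1 at (2,3):
1 0 0 1 1
0 1 0 0 0
1 0 1 0 0
1 1 0 1 0

After press 2 at (2,4):
1 0 0 1 1
0 1 0 0 1
1 0 1 1 1
1 1 0 1 1

After press 3 at (0,3):
1 0 1 0 0
0 1 0 1 1
1 0 1 1 1
1 1 0 1 1

After press 4 at (2,2):
1 0 1 0 0
0 1 1 1 1
1 1 0 0 1
1 1 1 1 1

After press 5 at (2,1):
1 0 1 0 0
0 0 1 1 1
0 0 1 0 1
1 0 1 1 1

After press 6 at (3,3):
1 0 1 0 0
0 0 1 1 1
0 0 1 1 1
1 0 0 0 0

Lights still on: 9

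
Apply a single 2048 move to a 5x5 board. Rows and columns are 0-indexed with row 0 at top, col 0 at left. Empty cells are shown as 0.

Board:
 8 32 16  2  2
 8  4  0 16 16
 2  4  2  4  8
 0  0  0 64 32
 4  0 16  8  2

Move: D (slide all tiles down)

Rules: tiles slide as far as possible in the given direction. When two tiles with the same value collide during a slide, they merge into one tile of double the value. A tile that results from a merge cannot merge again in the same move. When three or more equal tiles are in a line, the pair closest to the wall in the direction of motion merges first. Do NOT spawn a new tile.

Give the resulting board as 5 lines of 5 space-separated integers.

Answer:  0  0  0  2  2
 0  0  0 16 16
16  0 16  4  8
 2 32  2 64 32
 4  8 16  8  2

Derivation:
Slide down:
col 0: [8, 8, 2, 0, 4] -> [0, 0, 16, 2, 4]
col 1: [32, 4, 4, 0, 0] -> [0, 0, 0, 32, 8]
col 2: [16, 0, 2, 0, 16] -> [0, 0, 16, 2, 16]
col 3: [2, 16, 4, 64, 8] -> [2, 16, 4, 64, 8]
col 4: [2, 16, 8, 32, 2] -> [2, 16, 8, 32, 2]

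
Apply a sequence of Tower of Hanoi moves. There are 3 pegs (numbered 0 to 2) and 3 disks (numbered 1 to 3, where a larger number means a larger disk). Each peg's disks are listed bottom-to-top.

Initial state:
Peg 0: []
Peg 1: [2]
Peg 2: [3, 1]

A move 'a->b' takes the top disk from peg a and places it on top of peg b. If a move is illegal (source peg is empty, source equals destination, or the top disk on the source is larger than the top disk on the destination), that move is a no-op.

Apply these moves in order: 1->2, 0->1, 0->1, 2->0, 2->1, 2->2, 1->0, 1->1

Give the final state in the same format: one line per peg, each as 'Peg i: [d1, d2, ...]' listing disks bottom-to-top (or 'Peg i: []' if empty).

After move 1 (1->2):
Peg 0: []
Peg 1: [2]
Peg 2: [3, 1]

After move 2 (0->1):
Peg 0: []
Peg 1: [2]
Peg 2: [3, 1]

After move 3 (0->1):
Peg 0: []
Peg 1: [2]
Peg 2: [3, 1]

After move 4 (2->0):
Peg 0: [1]
Peg 1: [2]
Peg 2: [3]

After move 5 (2->1):
Peg 0: [1]
Peg 1: [2]
Peg 2: [3]

After move 6 (2->2):
Peg 0: [1]
Peg 1: [2]
Peg 2: [3]

After move 7 (1->0):
Peg 0: [1]
Peg 1: [2]
Peg 2: [3]

After move 8 (1->1):
Peg 0: [1]
Peg 1: [2]
Peg 2: [3]

Answer: Peg 0: [1]
Peg 1: [2]
Peg 2: [3]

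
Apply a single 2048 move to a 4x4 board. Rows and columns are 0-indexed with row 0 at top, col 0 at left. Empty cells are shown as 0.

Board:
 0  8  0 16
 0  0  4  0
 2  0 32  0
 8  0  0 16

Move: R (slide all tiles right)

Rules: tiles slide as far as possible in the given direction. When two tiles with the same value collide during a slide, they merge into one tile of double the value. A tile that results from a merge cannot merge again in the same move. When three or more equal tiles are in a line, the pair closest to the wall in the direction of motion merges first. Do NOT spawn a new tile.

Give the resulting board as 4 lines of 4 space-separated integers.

Slide right:
row 0: [0, 8, 0, 16] -> [0, 0, 8, 16]
row 1: [0, 0, 4, 0] -> [0, 0, 0, 4]
row 2: [2, 0, 32, 0] -> [0, 0, 2, 32]
row 3: [8, 0, 0, 16] -> [0, 0, 8, 16]

Answer:  0  0  8 16
 0  0  0  4
 0  0  2 32
 0  0  8 16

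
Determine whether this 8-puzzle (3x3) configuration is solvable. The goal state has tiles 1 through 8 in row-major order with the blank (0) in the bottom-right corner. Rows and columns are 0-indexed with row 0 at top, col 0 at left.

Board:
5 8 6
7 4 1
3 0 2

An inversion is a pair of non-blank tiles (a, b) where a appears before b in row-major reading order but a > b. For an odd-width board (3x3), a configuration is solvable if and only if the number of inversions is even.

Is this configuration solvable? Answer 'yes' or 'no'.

Inversions (pairs i<j in row-major order where tile[i] > tile[j] > 0): 22
22 is even, so the puzzle is solvable.

Answer: yes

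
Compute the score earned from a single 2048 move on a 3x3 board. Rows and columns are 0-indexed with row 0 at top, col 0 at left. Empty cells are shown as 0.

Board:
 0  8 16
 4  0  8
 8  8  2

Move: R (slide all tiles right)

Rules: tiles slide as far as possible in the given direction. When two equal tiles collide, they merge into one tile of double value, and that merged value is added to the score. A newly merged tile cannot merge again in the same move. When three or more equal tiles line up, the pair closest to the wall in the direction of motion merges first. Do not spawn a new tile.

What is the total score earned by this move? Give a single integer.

Answer: 16

Derivation:
Slide right:
row 0: [0, 8, 16] -> [0, 8, 16]  score +0 (running 0)
row 1: [4, 0, 8] -> [0, 4, 8]  score +0 (running 0)
row 2: [8, 8, 2] -> [0, 16, 2]  score +16 (running 16)
Board after move:
 0  8 16
 0  4  8
 0 16  2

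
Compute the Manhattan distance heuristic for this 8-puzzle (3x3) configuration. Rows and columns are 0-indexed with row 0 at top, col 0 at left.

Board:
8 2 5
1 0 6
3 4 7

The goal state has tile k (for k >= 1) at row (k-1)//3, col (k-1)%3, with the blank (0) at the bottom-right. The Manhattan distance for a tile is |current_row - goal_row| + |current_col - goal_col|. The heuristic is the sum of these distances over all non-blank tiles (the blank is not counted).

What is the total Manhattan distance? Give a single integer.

Tile 8: (0,0)->(2,1) = 3
Tile 2: (0,1)->(0,1) = 0
Tile 5: (0,2)->(1,1) = 2
Tile 1: (1,0)->(0,0) = 1
Tile 6: (1,2)->(1,2) = 0
Tile 3: (2,0)->(0,2) = 4
Tile 4: (2,1)->(1,0) = 2
Tile 7: (2,2)->(2,0) = 2
Sum: 3 + 0 + 2 + 1 + 0 + 4 + 2 + 2 = 14

Answer: 14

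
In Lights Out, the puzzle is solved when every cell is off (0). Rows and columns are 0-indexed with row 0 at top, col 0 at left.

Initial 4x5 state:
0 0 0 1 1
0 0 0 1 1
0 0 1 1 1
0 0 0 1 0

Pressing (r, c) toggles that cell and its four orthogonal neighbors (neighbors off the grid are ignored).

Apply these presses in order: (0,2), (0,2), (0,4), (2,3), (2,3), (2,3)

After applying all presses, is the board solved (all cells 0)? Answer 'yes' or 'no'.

Answer: yes

Derivation:
After press 1 at (0,2):
0 1 1 0 1
0 0 1 1 1
0 0 1 1 1
0 0 0 1 0

After press 2 at (0,2):
0 0 0 1 1
0 0 0 1 1
0 0 1 1 1
0 0 0 1 0

After press 3 at (0,4):
0 0 0 0 0
0 0 0 1 0
0 0 1 1 1
0 0 0 1 0

After press 4 at (2,3):
0 0 0 0 0
0 0 0 0 0
0 0 0 0 0
0 0 0 0 0

After press 5 at (2,3):
0 0 0 0 0
0 0 0 1 0
0 0 1 1 1
0 0 0 1 0

After press 6 at (2,3):
0 0 0 0 0
0 0 0 0 0
0 0 0 0 0
0 0 0 0 0

Lights still on: 0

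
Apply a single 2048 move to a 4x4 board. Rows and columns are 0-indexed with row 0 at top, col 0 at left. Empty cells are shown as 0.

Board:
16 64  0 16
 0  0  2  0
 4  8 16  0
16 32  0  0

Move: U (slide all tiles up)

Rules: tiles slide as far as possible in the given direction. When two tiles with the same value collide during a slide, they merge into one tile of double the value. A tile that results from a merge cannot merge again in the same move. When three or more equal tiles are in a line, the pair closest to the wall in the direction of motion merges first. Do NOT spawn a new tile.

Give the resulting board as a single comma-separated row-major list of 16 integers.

Slide up:
col 0: [16, 0, 4, 16] -> [16, 4, 16, 0]
col 1: [64, 0, 8, 32] -> [64, 8, 32, 0]
col 2: [0, 2, 16, 0] -> [2, 16, 0, 0]
col 3: [16, 0, 0, 0] -> [16, 0, 0, 0]

Answer: 16, 64, 2, 16, 4, 8, 16, 0, 16, 32, 0, 0, 0, 0, 0, 0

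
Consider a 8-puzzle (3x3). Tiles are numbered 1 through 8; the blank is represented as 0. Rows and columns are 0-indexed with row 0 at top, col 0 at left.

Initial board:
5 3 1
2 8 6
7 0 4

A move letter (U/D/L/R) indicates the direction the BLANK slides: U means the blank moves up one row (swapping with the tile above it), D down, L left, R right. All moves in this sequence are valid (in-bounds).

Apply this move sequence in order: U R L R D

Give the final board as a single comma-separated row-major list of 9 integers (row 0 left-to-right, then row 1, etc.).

Answer: 5, 3, 1, 2, 6, 4, 7, 8, 0

Derivation:
After move 1 (U):
5 3 1
2 0 6
7 8 4

After move 2 (R):
5 3 1
2 6 0
7 8 4

After move 3 (L):
5 3 1
2 0 6
7 8 4

After move 4 (R):
5 3 1
2 6 0
7 8 4

After move 5 (D):
5 3 1
2 6 4
7 8 0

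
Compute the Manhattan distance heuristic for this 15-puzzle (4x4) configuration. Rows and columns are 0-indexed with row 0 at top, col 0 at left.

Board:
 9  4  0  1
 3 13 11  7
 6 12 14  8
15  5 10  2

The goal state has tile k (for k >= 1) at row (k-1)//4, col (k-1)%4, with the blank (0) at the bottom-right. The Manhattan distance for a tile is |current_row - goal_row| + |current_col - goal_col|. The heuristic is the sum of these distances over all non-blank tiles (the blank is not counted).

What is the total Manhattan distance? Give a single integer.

Tile 9: (0,0)->(2,0) = 2
Tile 4: (0,1)->(0,3) = 2
Tile 1: (0,3)->(0,0) = 3
Tile 3: (1,0)->(0,2) = 3
Tile 13: (1,1)->(3,0) = 3
Tile 11: (1,2)->(2,2) = 1
Tile 7: (1,3)->(1,2) = 1
Tile 6: (2,0)->(1,1) = 2
Tile 12: (2,1)->(2,3) = 2
Tile 14: (2,2)->(3,1) = 2
Tile 8: (2,3)->(1,3) = 1
Tile 15: (3,0)->(3,2) = 2
Tile 5: (3,1)->(1,0) = 3
Tile 10: (3,2)->(2,1) = 2
Tile 2: (3,3)->(0,1) = 5
Sum: 2 + 2 + 3 + 3 + 3 + 1 + 1 + 2 + 2 + 2 + 1 + 2 + 3 + 2 + 5 = 34

Answer: 34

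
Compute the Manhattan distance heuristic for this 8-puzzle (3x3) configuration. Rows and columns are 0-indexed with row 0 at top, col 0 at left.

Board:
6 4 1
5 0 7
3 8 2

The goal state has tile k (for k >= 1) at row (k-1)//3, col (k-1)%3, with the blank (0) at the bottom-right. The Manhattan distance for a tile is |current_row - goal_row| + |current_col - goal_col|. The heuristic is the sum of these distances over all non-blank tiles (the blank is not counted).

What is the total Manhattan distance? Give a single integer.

Tile 6: at (0,0), goal (1,2), distance |0-1|+|0-2| = 3
Tile 4: at (0,1), goal (1,0), distance |0-1|+|1-0| = 2
Tile 1: at (0,2), goal (0,0), distance |0-0|+|2-0| = 2
Tile 5: at (1,0), goal (1,1), distance |1-1|+|0-1| = 1
Tile 7: at (1,2), goal (2,0), distance |1-2|+|2-0| = 3
Tile 3: at (2,0), goal (0,2), distance |2-0|+|0-2| = 4
Tile 8: at (2,1), goal (2,1), distance |2-2|+|1-1| = 0
Tile 2: at (2,2), goal (0,1), distance |2-0|+|2-1| = 3
Sum: 3 + 2 + 2 + 1 + 3 + 4 + 0 + 3 = 18

Answer: 18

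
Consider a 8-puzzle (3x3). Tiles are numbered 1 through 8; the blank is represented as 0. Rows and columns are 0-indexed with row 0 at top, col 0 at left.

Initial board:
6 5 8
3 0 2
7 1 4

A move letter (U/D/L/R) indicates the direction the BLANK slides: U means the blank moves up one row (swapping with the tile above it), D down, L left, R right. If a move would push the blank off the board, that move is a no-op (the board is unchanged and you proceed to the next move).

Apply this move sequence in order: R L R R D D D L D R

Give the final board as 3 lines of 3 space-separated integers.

Answer: 6 5 8
3 2 4
7 1 0

Derivation:
After move 1 (R):
6 5 8
3 2 0
7 1 4

After move 2 (L):
6 5 8
3 0 2
7 1 4

After move 3 (R):
6 5 8
3 2 0
7 1 4

After move 4 (R):
6 5 8
3 2 0
7 1 4

After move 5 (D):
6 5 8
3 2 4
7 1 0

After move 6 (D):
6 5 8
3 2 4
7 1 0

After move 7 (D):
6 5 8
3 2 4
7 1 0

After move 8 (L):
6 5 8
3 2 4
7 0 1

After move 9 (D):
6 5 8
3 2 4
7 0 1

After move 10 (R):
6 5 8
3 2 4
7 1 0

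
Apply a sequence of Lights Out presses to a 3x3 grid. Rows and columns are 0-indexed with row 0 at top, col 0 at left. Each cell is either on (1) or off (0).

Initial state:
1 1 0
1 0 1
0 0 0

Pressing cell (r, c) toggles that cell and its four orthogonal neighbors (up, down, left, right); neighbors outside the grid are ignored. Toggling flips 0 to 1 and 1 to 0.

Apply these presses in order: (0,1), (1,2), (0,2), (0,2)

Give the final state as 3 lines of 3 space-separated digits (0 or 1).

Answer: 0 0 0
1 0 0
0 0 1

Derivation:
After press 1 at (0,1):
0 0 1
1 1 1
0 0 0

After press 2 at (1,2):
0 0 0
1 0 0
0 0 1

After press 3 at (0,2):
0 1 1
1 0 1
0 0 1

After press 4 at (0,2):
0 0 0
1 0 0
0 0 1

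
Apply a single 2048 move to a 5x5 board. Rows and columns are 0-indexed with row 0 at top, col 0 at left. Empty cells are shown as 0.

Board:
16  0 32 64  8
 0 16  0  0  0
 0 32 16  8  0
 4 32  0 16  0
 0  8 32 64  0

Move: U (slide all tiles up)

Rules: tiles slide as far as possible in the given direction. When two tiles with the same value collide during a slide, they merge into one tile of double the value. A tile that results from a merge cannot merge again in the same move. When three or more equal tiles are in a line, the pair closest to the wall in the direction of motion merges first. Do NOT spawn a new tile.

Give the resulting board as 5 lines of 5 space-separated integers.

Slide up:
col 0: [16, 0, 0, 4, 0] -> [16, 4, 0, 0, 0]
col 1: [0, 16, 32, 32, 8] -> [16, 64, 8, 0, 0]
col 2: [32, 0, 16, 0, 32] -> [32, 16, 32, 0, 0]
col 3: [64, 0, 8, 16, 64] -> [64, 8, 16, 64, 0]
col 4: [8, 0, 0, 0, 0] -> [8, 0, 0, 0, 0]

Answer: 16 16 32 64  8
 4 64 16  8  0
 0  8 32 16  0
 0  0  0 64  0
 0  0  0  0  0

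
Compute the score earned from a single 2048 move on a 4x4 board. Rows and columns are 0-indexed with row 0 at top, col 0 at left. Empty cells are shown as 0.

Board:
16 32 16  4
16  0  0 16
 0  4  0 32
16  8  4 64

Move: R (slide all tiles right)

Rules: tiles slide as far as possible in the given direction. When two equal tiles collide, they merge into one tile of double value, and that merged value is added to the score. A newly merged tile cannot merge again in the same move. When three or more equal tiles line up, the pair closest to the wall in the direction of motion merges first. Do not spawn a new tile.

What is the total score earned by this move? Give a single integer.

Answer: 32

Derivation:
Slide right:
row 0: [16, 32, 16, 4] -> [16, 32, 16, 4]  score +0 (running 0)
row 1: [16, 0, 0, 16] -> [0, 0, 0, 32]  score +32 (running 32)
row 2: [0, 4, 0, 32] -> [0, 0, 4, 32]  score +0 (running 32)
row 3: [16, 8, 4, 64] -> [16, 8, 4, 64]  score +0 (running 32)
Board after move:
16 32 16  4
 0  0  0 32
 0  0  4 32
16  8  4 64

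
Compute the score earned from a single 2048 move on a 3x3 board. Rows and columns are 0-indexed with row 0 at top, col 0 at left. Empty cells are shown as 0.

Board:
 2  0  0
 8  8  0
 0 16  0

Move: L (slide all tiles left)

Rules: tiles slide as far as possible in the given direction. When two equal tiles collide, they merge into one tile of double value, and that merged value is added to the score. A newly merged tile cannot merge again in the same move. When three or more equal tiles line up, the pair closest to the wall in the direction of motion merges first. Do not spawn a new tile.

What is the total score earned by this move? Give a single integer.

Slide left:
row 0: [2, 0, 0] -> [2, 0, 0]  score +0 (running 0)
row 1: [8, 8, 0] -> [16, 0, 0]  score +16 (running 16)
row 2: [0, 16, 0] -> [16, 0, 0]  score +0 (running 16)
Board after move:
 2  0  0
16  0  0
16  0  0

Answer: 16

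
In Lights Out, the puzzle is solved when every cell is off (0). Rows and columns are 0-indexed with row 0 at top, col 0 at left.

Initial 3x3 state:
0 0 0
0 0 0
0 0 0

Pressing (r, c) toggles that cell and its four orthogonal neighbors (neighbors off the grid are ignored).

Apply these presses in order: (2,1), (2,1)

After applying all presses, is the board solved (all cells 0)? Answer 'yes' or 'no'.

Answer: yes

Derivation:
After press 1 at (2,1):
0 0 0
0 1 0
1 1 1

After press 2 at (2,1):
0 0 0
0 0 0
0 0 0

Lights still on: 0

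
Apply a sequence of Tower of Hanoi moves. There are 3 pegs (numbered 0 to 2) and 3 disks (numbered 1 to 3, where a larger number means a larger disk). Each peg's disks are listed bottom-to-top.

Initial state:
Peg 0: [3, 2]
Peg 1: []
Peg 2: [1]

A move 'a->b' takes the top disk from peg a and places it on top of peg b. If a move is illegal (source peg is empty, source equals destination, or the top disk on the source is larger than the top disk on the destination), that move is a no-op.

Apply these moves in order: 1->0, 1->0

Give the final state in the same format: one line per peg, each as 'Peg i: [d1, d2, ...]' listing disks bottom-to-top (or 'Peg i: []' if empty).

Answer: Peg 0: [3, 2]
Peg 1: []
Peg 2: [1]

Derivation:
After move 1 (1->0):
Peg 0: [3, 2]
Peg 1: []
Peg 2: [1]

After move 2 (1->0):
Peg 0: [3, 2]
Peg 1: []
Peg 2: [1]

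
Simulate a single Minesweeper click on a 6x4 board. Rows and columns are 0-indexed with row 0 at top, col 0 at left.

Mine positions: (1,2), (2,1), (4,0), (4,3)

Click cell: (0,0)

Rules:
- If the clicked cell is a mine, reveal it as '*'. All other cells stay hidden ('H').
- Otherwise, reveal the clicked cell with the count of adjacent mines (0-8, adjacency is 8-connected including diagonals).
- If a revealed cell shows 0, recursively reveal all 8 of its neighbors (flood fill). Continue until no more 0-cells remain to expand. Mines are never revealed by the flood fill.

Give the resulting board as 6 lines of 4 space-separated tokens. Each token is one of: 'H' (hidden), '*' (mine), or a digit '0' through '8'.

0 1 H H
1 2 H H
H H H H
H H H H
H H H H
H H H H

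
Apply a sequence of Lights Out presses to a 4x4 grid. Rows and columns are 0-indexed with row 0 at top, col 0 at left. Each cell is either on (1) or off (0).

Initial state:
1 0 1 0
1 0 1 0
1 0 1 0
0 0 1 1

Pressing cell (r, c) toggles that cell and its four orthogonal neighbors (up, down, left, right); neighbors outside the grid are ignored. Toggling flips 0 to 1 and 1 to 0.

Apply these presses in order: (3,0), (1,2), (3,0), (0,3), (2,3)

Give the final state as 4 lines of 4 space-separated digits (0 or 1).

After press 1 at (3,0):
1 0 1 0
1 0 1 0
0 0 1 0
1 1 1 1

After press 2 at (1,2):
1 0 0 0
1 1 0 1
0 0 0 0
1 1 1 1

After press 3 at (3,0):
1 0 0 0
1 1 0 1
1 0 0 0
0 0 1 1

After press 4 at (0,3):
1 0 1 1
1 1 0 0
1 0 0 0
0 0 1 1

After press 5 at (2,3):
1 0 1 1
1 1 0 1
1 0 1 1
0 0 1 0

Answer: 1 0 1 1
1 1 0 1
1 0 1 1
0 0 1 0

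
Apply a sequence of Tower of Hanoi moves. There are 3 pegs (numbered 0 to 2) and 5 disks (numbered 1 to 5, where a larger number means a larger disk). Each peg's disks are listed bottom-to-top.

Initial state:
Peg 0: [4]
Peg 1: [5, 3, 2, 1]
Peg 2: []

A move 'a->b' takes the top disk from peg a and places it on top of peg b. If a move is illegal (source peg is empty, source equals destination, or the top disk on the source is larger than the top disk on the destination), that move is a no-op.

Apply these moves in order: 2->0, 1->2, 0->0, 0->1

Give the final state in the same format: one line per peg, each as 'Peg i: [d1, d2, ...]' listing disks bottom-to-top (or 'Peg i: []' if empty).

After move 1 (2->0):
Peg 0: [4]
Peg 1: [5, 3, 2, 1]
Peg 2: []

After move 2 (1->2):
Peg 0: [4]
Peg 1: [5, 3, 2]
Peg 2: [1]

After move 3 (0->0):
Peg 0: [4]
Peg 1: [5, 3, 2]
Peg 2: [1]

After move 4 (0->1):
Peg 0: [4]
Peg 1: [5, 3, 2]
Peg 2: [1]

Answer: Peg 0: [4]
Peg 1: [5, 3, 2]
Peg 2: [1]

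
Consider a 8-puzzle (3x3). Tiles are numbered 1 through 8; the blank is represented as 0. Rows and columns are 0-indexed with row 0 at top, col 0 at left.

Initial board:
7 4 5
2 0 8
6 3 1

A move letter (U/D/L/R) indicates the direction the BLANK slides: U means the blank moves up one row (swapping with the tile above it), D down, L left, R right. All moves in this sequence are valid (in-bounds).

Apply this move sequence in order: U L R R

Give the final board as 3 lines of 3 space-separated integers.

Answer: 7 5 0
2 4 8
6 3 1

Derivation:
After move 1 (U):
7 0 5
2 4 8
6 3 1

After move 2 (L):
0 7 5
2 4 8
6 3 1

After move 3 (R):
7 0 5
2 4 8
6 3 1

After move 4 (R):
7 5 0
2 4 8
6 3 1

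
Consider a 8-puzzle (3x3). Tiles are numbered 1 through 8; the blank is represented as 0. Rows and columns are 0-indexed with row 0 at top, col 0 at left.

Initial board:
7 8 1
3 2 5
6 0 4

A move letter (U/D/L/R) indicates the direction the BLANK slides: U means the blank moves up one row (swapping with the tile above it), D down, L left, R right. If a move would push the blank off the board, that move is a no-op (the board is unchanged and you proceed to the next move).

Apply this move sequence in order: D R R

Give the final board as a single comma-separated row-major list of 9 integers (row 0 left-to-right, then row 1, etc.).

After move 1 (D):
7 8 1
3 2 5
6 0 4

After move 2 (R):
7 8 1
3 2 5
6 4 0

After move 3 (R):
7 8 1
3 2 5
6 4 0

Answer: 7, 8, 1, 3, 2, 5, 6, 4, 0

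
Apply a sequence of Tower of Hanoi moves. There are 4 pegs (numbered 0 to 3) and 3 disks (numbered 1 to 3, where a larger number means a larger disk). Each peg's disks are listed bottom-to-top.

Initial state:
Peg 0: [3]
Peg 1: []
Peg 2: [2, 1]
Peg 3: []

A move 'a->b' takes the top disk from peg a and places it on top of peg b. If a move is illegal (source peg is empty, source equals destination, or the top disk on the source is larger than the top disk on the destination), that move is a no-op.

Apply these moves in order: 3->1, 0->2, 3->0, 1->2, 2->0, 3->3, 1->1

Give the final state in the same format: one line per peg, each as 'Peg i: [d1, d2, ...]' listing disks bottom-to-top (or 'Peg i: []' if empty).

Answer: Peg 0: [3, 1]
Peg 1: []
Peg 2: [2]
Peg 3: []

Derivation:
After move 1 (3->1):
Peg 0: [3]
Peg 1: []
Peg 2: [2, 1]
Peg 3: []

After move 2 (0->2):
Peg 0: [3]
Peg 1: []
Peg 2: [2, 1]
Peg 3: []

After move 3 (3->0):
Peg 0: [3]
Peg 1: []
Peg 2: [2, 1]
Peg 3: []

After move 4 (1->2):
Peg 0: [3]
Peg 1: []
Peg 2: [2, 1]
Peg 3: []

After move 5 (2->0):
Peg 0: [3, 1]
Peg 1: []
Peg 2: [2]
Peg 3: []

After move 6 (3->3):
Peg 0: [3, 1]
Peg 1: []
Peg 2: [2]
Peg 3: []

After move 7 (1->1):
Peg 0: [3, 1]
Peg 1: []
Peg 2: [2]
Peg 3: []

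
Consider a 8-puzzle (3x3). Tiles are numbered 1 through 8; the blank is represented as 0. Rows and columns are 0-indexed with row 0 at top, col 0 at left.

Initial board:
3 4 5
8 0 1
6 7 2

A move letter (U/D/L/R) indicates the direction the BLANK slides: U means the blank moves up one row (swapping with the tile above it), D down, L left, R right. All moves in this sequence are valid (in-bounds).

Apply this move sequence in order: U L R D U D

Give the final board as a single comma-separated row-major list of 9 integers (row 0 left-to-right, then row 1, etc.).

Answer: 3, 4, 5, 8, 0, 1, 6, 7, 2

Derivation:
After move 1 (U):
3 0 5
8 4 1
6 7 2

After move 2 (L):
0 3 5
8 4 1
6 7 2

After move 3 (R):
3 0 5
8 4 1
6 7 2

After move 4 (D):
3 4 5
8 0 1
6 7 2

After move 5 (U):
3 0 5
8 4 1
6 7 2

After move 6 (D):
3 4 5
8 0 1
6 7 2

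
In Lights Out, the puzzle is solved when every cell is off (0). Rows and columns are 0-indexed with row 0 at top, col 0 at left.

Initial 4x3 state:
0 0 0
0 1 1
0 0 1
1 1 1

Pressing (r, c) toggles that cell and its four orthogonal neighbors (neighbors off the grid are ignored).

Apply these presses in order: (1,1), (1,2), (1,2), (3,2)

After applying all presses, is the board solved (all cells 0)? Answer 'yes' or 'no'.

Answer: no

Derivation:
After press 1 at (1,1):
0 1 0
1 0 0
0 1 1
1 1 1

After press 2 at (1,2):
0 1 1
1 1 1
0 1 0
1 1 1

After press 3 at (1,2):
0 1 0
1 0 0
0 1 1
1 1 1

After press 4 at (3,2):
0 1 0
1 0 0
0 1 0
1 0 0

Lights still on: 4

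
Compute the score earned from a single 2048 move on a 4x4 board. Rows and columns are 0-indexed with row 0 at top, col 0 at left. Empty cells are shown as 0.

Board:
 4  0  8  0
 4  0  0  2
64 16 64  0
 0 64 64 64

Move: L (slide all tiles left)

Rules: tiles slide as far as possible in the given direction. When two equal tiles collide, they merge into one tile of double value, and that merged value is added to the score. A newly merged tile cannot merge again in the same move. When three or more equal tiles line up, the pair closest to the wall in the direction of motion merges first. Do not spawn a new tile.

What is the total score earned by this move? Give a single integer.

Slide left:
row 0: [4, 0, 8, 0] -> [4, 8, 0, 0]  score +0 (running 0)
row 1: [4, 0, 0, 2] -> [4, 2, 0, 0]  score +0 (running 0)
row 2: [64, 16, 64, 0] -> [64, 16, 64, 0]  score +0 (running 0)
row 3: [0, 64, 64, 64] -> [128, 64, 0, 0]  score +128 (running 128)
Board after move:
  4   8   0   0
  4   2   0   0
 64  16  64   0
128  64   0   0

Answer: 128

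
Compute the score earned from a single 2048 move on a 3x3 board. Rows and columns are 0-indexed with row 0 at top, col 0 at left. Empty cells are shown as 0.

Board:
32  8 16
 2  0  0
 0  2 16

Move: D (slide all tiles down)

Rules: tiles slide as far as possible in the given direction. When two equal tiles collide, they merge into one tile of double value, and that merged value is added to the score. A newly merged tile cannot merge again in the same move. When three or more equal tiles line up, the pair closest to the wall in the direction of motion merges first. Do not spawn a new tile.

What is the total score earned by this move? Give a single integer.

Answer: 32

Derivation:
Slide down:
col 0: [32, 2, 0] -> [0, 32, 2]  score +0 (running 0)
col 1: [8, 0, 2] -> [0, 8, 2]  score +0 (running 0)
col 2: [16, 0, 16] -> [0, 0, 32]  score +32 (running 32)
Board after move:
 0  0  0
32  8  0
 2  2 32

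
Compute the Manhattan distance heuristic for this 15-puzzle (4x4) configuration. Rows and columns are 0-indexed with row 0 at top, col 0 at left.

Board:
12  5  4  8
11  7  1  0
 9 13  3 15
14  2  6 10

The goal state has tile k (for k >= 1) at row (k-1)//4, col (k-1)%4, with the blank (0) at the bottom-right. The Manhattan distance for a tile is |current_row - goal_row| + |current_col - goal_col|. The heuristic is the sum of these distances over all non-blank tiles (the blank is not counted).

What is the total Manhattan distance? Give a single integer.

Tile 12: (0,0)->(2,3) = 5
Tile 5: (0,1)->(1,0) = 2
Tile 4: (0,2)->(0,3) = 1
Tile 8: (0,3)->(1,3) = 1
Tile 11: (1,0)->(2,2) = 3
Tile 7: (1,1)->(1,2) = 1
Tile 1: (1,2)->(0,0) = 3
Tile 9: (2,0)->(2,0) = 0
Tile 13: (2,1)->(3,0) = 2
Tile 3: (2,2)->(0,2) = 2
Tile 15: (2,3)->(3,2) = 2
Tile 14: (3,0)->(3,1) = 1
Tile 2: (3,1)->(0,1) = 3
Tile 6: (3,2)->(1,1) = 3
Tile 10: (3,3)->(2,1) = 3
Sum: 5 + 2 + 1 + 1 + 3 + 1 + 3 + 0 + 2 + 2 + 2 + 1 + 3 + 3 + 3 = 32

Answer: 32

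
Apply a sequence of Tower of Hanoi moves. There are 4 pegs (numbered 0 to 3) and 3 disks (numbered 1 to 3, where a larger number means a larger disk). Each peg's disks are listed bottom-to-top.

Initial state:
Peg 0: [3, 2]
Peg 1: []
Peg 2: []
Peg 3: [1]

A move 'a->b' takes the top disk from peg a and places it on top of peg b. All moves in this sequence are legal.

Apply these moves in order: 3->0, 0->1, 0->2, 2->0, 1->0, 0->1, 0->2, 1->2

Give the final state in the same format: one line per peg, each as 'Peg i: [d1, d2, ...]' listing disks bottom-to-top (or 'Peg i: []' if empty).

Answer: Peg 0: [3]
Peg 1: []
Peg 2: [2, 1]
Peg 3: []

Derivation:
After move 1 (3->0):
Peg 0: [3, 2, 1]
Peg 1: []
Peg 2: []
Peg 3: []

After move 2 (0->1):
Peg 0: [3, 2]
Peg 1: [1]
Peg 2: []
Peg 3: []

After move 3 (0->2):
Peg 0: [3]
Peg 1: [1]
Peg 2: [2]
Peg 3: []

After move 4 (2->0):
Peg 0: [3, 2]
Peg 1: [1]
Peg 2: []
Peg 3: []

After move 5 (1->0):
Peg 0: [3, 2, 1]
Peg 1: []
Peg 2: []
Peg 3: []

After move 6 (0->1):
Peg 0: [3, 2]
Peg 1: [1]
Peg 2: []
Peg 3: []

After move 7 (0->2):
Peg 0: [3]
Peg 1: [1]
Peg 2: [2]
Peg 3: []

After move 8 (1->2):
Peg 0: [3]
Peg 1: []
Peg 2: [2, 1]
Peg 3: []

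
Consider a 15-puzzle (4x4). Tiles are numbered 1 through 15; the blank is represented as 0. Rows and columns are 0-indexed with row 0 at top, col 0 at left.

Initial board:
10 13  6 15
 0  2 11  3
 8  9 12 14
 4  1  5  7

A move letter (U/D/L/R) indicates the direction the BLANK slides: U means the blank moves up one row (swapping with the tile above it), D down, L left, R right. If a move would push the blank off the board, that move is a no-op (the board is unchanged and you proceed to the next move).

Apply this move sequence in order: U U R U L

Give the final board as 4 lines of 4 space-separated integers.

After move 1 (U):
 0 13  6 15
10  2 11  3
 8  9 12 14
 4  1  5  7

After move 2 (U):
 0 13  6 15
10  2 11  3
 8  9 12 14
 4  1  5  7

After move 3 (R):
13  0  6 15
10  2 11  3
 8  9 12 14
 4  1  5  7

After move 4 (U):
13  0  6 15
10  2 11  3
 8  9 12 14
 4  1  5  7

After move 5 (L):
 0 13  6 15
10  2 11  3
 8  9 12 14
 4  1  5  7

Answer:  0 13  6 15
10  2 11  3
 8  9 12 14
 4  1  5  7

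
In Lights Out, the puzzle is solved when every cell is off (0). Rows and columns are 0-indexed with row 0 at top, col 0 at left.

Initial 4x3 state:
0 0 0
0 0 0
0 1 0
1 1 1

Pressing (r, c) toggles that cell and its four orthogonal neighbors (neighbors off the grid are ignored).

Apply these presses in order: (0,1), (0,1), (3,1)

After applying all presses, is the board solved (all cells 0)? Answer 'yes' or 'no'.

Answer: yes

Derivation:
After press 1 at (0,1):
1 1 1
0 1 0
0 1 0
1 1 1

After press 2 at (0,1):
0 0 0
0 0 0
0 1 0
1 1 1

After press 3 at (3,1):
0 0 0
0 0 0
0 0 0
0 0 0

Lights still on: 0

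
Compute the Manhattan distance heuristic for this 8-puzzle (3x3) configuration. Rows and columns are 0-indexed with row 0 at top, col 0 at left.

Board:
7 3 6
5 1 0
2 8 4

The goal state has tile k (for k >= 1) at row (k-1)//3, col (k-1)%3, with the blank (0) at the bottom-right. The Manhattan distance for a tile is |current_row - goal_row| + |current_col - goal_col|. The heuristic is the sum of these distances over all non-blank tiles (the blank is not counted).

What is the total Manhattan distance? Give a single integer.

Answer: 13

Derivation:
Tile 7: (0,0)->(2,0) = 2
Tile 3: (0,1)->(0,2) = 1
Tile 6: (0,2)->(1,2) = 1
Tile 5: (1,0)->(1,1) = 1
Tile 1: (1,1)->(0,0) = 2
Tile 2: (2,0)->(0,1) = 3
Tile 8: (2,1)->(2,1) = 0
Tile 4: (2,2)->(1,0) = 3
Sum: 2 + 1 + 1 + 1 + 2 + 3 + 0 + 3 = 13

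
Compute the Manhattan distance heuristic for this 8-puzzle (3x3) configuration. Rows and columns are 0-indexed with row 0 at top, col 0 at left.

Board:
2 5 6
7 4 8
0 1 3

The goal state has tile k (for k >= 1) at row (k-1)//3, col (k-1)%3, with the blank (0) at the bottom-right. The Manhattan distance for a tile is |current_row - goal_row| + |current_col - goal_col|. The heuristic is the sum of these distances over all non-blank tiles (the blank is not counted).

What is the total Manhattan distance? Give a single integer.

Answer: 12

Derivation:
Tile 2: (0,0)->(0,1) = 1
Tile 5: (0,1)->(1,1) = 1
Tile 6: (0,2)->(1,2) = 1
Tile 7: (1,0)->(2,0) = 1
Tile 4: (1,1)->(1,0) = 1
Tile 8: (1,2)->(2,1) = 2
Tile 1: (2,1)->(0,0) = 3
Tile 3: (2,2)->(0,2) = 2
Sum: 1 + 1 + 1 + 1 + 1 + 2 + 3 + 2 = 12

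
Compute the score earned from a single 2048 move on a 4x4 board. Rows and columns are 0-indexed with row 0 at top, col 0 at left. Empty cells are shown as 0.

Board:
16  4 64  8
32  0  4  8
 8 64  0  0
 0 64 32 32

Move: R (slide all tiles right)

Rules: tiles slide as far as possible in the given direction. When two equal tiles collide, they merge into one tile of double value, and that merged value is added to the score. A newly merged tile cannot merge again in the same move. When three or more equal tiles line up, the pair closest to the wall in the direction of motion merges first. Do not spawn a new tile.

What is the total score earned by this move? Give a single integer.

Answer: 64

Derivation:
Slide right:
row 0: [16, 4, 64, 8] -> [16, 4, 64, 8]  score +0 (running 0)
row 1: [32, 0, 4, 8] -> [0, 32, 4, 8]  score +0 (running 0)
row 2: [8, 64, 0, 0] -> [0, 0, 8, 64]  score +0 (running 0)
row 3: [0, 64, 32, 32] -> [0, 0, 64, 64]  score +64 (running 64)
Board after move:
16  4 64  8
 0 32  4  8
 0  0  8 64
 0  0 64 64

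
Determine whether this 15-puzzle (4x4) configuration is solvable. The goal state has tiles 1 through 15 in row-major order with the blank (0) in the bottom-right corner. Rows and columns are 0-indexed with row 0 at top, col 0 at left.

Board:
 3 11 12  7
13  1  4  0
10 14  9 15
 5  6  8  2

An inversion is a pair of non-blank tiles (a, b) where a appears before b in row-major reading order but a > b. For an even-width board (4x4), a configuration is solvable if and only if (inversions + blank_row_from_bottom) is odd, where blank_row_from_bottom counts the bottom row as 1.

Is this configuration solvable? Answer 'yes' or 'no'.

Inversions: 55
Blank is in row 1 (0-indexed from top), which is row 3 counting from the bottom (bottom = 1).
55 + 3 = 58, which is even, so the puzzle is not solvable.

Answer: no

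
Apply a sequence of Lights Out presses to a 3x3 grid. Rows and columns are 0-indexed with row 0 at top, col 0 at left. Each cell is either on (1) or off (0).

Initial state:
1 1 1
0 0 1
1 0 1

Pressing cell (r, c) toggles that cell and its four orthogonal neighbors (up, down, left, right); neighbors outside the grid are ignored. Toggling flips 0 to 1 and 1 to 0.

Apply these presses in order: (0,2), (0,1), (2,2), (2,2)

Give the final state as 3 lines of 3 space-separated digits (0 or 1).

Answer: 0 1 1
0 1 0
1 0 1

Derivation:
After press 1 at (0,2):
1 0 0
0 0 0
1 0 1

After press 2 at (0,1):
0 1 1
0 1 0
1 0 1

After press 3 at (2,2):
0 1 1
0 1 1
1 1 0

After press 4 at (2,2):
0 1 1
0 1 0
1 0 1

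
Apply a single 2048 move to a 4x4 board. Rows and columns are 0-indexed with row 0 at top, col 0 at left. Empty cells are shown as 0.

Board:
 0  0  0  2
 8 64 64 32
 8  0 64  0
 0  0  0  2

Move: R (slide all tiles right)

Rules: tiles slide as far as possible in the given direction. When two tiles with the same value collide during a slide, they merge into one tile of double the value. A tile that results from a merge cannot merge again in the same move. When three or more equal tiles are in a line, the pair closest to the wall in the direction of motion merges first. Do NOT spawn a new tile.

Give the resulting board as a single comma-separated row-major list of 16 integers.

Answer: 0, 0, 0, 2, 0, 8, 128, 32, 0, 0, 8, 64, 0, 0, 0, 2

Derivation:
Slide right:
row 0: [0, 0, 0, 2] -> [0, 0, 0, 2]
row 1: [8, 64, 64, 32] -> [0, 8, 128, 32]
row 2: [8, 0, 64, 0] -> [0, 0, 8, 64]
row 3: [0, 0, 0, 2] -> [0, 0, 0, 2]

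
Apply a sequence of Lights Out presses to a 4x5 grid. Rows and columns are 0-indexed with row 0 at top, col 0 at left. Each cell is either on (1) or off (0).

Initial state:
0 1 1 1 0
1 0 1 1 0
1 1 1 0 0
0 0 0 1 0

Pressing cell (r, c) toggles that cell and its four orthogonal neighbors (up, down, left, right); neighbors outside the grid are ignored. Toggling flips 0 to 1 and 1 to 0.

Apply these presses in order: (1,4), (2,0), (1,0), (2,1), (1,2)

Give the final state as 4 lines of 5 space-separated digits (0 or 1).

After press 1 at (1,4):
0 1 1 1 1
1 0 1 0 1
1 1 1 0 1
0 0 0 1 0

After press 2 at (2,0):
0 1 1 1 1
0 0 1 0 1
0 0 1 0 1
1 0 0 1 0

After press 3 at (1,0):
1 1 1 1 1
1 1 1 0 1
1 0 1 0 1
1 0 0 1 0

After press 4 at (2,1):
1 1 1 1 1
1 0 1 0 1
0 1 0 0 1
1 1 0 1 0

After press 5 at (1,2):
1 1 0 1 1
1 1 0 1 1
0 1 1 0 1
1 1 0 1 0

Answer: 1 1 0 1 1
1 1 0 1 1
0 1 1 0 1
1 1 0 1 0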